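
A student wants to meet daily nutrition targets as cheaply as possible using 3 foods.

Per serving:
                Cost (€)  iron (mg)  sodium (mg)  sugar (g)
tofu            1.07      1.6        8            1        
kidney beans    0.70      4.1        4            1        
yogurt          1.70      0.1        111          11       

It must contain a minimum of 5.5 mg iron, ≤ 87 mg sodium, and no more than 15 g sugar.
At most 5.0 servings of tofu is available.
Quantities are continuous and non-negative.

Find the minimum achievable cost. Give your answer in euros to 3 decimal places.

€0.939

This is a linear program. Let x1 = servings of tofu, x2 = servings of kidney beans, x3 = servings of yogurt.
Minimise 1.07x1 + 0.7x2 + 1.7x3 with:
  1.6x1 + 4.1x2 + 0.1x3 ≥ 5.5   (iron)
  8x1 + 4x2 + 111x3 ≤ 87   (sodium)
  1x1 + 1x2 + 11x3 ≤ 15   (sugar)
  x1 ≤ 5
  x1, x2, x3 ≥ 0.
The cheapest feasible vertex uses only kidney beans; tofu, yogurt are not used. The iron requirement is met with equality.
That vertex is x2 = 1.341.
Cost = 0.7·1.341 = 0.93870.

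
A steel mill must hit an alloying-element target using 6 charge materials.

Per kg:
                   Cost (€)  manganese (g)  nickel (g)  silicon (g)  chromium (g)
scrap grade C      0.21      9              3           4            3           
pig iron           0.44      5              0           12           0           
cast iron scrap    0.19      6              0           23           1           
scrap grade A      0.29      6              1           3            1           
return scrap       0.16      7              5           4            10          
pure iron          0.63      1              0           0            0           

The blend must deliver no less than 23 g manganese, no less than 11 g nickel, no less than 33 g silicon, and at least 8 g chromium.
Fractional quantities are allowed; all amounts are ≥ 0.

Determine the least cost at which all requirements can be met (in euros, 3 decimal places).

€0.579

Let x1 = kg of scrap grade C, x2 = kg of pig iron, x3 = kg of cast iron scrap, x4 = kg of scrap grade A, x5 = kg of return scrap, x6 = kg of pure iron.
Minimize 0.21x1 + 0.44x2 + 0.19x3 + 0.29x4 + 0.16x5 + 0.63x6 s.t.:
  9x1 + 5x2 + 6x3 + 6x4 + 7x5 + 1x6 ≥ 23   (manganese)
  3x1 + 1x4 + 5x5 ≥ 11   (nickel)
  4x1 + 12x2 + 23x3 + 3x4 + 4x5 ≥ 33   (silicon)
  3x1 + 1x3 + 1x4 + 10x5 ≥ 8   (chromium)
  x1, x2, x3, x4, x5, x6 ≥ 0.
At the optimum only cast iron scrap, return scrap are positive (scrap grade C, pig iron, scrap grade A, pure iron = 0). Binding constraints: manganese and silicon.
So cast iron scrap = 1.015 kg, return scrap = 2.416 kg.
Objective = 0.19·1.015 + 0.16·2.416 = 0.57941.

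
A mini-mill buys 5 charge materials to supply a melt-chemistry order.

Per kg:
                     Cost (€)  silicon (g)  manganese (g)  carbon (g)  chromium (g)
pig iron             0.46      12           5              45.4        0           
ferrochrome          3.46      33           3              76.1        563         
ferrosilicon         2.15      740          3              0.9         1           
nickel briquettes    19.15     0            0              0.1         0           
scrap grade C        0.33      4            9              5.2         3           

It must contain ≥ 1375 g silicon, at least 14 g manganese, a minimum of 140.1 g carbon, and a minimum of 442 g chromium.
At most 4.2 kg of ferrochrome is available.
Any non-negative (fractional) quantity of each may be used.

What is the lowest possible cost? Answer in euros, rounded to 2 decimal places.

Treat it as an LP. Let x1 = kg of pig iron, x2 = kg of ferrochrome, x3 = kg of ferrosilicon, x4 = kg of nickel briquettes, x5 = kg of scrap grade C.
min 0.46x1 + 3.46x2 + 2.15x3 + 19.15x4 + 0.33x5 subject to:
  12x1 + 33x2 + 740x3 + 4x5 ≥ 1375   (silicon)
  5x1 + 3x2 + 3x3 + 9x5 ≥ 14   (manganese)
  45.4x1 + 76.1x2 + 0.9x3 + 0.1x4 + 5.2x5 ≥ 140.1   (carbon)
  563x2 + 1x3 + 3x5 ≥ 442   (chromium)
  x2 ≤ 4.2
  x1, x2, x3, x4, x5 ≥ 0.
At the optimum only pig iron, ferrochrome, ferrosilicon are positive (nickel briquettes, scrap grade C = 0). Binding constraints: silicon, carbon, chromium.
Optimal quantities: pig iron = 1.7397 kg, ferrochrome = 0.78189 kg, ferrosilicon = 1.795 kg.
Objective = 0.46·1.7397 + 3.46·0.78189 + 2.15·1.795 = 7.3649.

€7.36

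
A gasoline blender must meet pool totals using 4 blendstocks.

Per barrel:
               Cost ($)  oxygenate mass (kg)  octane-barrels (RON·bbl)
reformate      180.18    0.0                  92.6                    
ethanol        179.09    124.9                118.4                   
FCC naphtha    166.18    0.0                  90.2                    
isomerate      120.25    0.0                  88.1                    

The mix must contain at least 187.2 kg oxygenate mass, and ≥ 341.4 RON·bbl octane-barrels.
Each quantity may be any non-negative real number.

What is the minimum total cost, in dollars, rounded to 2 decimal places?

$492.19

Set it up as a linear program. Let x1 = barrels of reformate, x2 = barrels of ethanol, x3 = barrels of FCC naphtha, x4 = barrels of isomerate.
Minimise 180.18x1 + 179.09x2 + 166.18x3 + 120.25x4 s.t.:
  124.9x2 ≥ 187.2   (oxygenate mass)
  92.6x1 + 118.4x2 + 90.2x3 + 88.1x4 ≥ 341.4   (octane-barrels)
  x1, x2, x3, x4 ≥ 0.
The minimum-cost mix takes nothing from reformate, FCC naphtha — only ethanol, isomerate. Binding constraints: oxygenate mass and octane-barrels.
That vertex is x2 = 1.4988, x4 = 1.8609.
Objective = 179.09·1.4988 + 120.25·1.8609 = 492.1933.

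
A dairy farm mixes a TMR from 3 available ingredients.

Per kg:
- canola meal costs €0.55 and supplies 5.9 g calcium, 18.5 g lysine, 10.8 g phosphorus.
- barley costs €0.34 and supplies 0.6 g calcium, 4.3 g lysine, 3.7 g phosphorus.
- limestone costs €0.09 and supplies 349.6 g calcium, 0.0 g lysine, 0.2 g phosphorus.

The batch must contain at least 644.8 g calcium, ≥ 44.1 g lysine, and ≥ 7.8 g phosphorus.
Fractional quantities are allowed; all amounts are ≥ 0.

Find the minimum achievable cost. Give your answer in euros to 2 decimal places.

Set it up as a linear program. Let x1 = kg of canola meal, x2 = kg of barley, x3 = kg of limestone.
min 0.55x1 + 0.34x2 + 0.09x3 subject to:
  5.9x1 + 0.6x2 + 349.6x3 ≥ 644.8   (calcium)
  18.5x1 + 4.3x2 ≥ 44.1   (lysine)
  10.8x1 + 3.7x2 + 0.2x3 ≥ 7.8   (phosphorus)
  x1, x2, x3 ≥ 0.
The cheapest feasible vertex uses only canola meal, limestone; barley is not used. There the calcium and lysine constraints are tight.
Solving gives x1 = 2.384, x3 = 1.804.
Objective = 0.55·2.384 + 0.09·1.804 = 1.4736.

€1.47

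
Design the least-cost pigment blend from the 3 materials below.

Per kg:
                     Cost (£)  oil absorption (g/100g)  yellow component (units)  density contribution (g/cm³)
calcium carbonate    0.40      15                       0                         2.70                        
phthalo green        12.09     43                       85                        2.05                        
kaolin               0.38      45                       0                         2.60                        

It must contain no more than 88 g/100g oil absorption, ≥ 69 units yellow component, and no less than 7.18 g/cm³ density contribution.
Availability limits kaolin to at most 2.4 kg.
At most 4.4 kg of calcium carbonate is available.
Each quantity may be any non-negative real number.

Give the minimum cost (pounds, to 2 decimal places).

£10.63

Treat it as an LP. Let x1 = kg of calcium carbonate, x2 = kg of phthalo green, x3 = kg of kaolin.
Minimise 0.4x1 + 12.09x2 + 0.38x3 with:
  15x1 + 43x2 + 45x3 ≤ 88   (oil absorption)
  85x2 ≥ 69   (yellow component)
  2.7x1 + 2.05x2 + 2.6x3 ≥ 7.18   (density contribution)
  x3 ≤ 2.4
  x1 ≤ 4.4
  x1, x2, x3 ≥ 0.
All 3 inputs are positive at the optimum. The oil absorption, yellow component, density contribution requirements are met with equality.
That vertex is x1 = 1.335, x2 = 0.8118, x3 = 0.7347.
Hence cost = 0.4·1.335 + 12.09·0.8118 + 0.38·0.7347 = £10.6278.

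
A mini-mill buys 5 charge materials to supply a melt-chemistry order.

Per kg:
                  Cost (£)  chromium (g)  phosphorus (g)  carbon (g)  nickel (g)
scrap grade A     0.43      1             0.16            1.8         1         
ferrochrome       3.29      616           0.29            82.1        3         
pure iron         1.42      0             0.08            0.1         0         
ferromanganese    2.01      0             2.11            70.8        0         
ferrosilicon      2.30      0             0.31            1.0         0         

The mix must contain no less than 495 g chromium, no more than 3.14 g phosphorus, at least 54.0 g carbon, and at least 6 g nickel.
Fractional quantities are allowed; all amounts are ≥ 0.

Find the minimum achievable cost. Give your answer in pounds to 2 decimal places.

Let x1 = kg of scrap grade A, x2 = kg of ferrochrome, x3 = kg of pure iron, x4 = kg of ferromanganese, x5 = kg of ferrosilicon.
Minimise 0.43x1 + 3.29x2 + 1.42x3 + 2.01x4 + 2.3x5 s.t.:
  1x1 + 616x2 ≥ 495   (chromium)
  0.16x1 + 0.29x2 + 0.08x3 + 2.11x4 + 0.31x5 ≤ 3.14   (phosphorus)
  1.8x1 + 82.1x2 + 0.1x3 + 70.8x4 + 1x5 ≥ 54   (carbon)
  1x1 + 3x2 ≥ 6   (nickel)
  x1, x2, x3, x4, x5 ≥ 0.
The cheapest feasible vertex uses only scrap grade A, ferrochrome; pure iron, ferromanganese, ferrosilicon are not used. The chromium and nickel requirements are met with equality.
So scrap grade A = 3.607 kg, ferrochrome = 0.7977 kg.
Objective = 0.43·3.607 + 3.29·0.7977 = 4.1754.

£4.18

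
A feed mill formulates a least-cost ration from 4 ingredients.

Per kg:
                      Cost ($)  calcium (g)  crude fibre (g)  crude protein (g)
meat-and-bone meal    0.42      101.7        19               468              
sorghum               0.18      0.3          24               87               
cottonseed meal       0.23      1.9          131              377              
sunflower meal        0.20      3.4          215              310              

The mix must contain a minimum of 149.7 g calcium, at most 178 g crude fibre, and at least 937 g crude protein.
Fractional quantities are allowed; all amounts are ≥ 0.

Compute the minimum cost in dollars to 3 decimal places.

$0.768

Let x1 = kg of meat-and-bone meal, x2 = kg of sorghum, x3 = kg of cottonseed meal, x4 = kg of sunflower meal.
min 0.42x1 + 0.18x2 + 0.23x3 + 0.2x4 s.t.:
  101.7x1 + 0.3x2 + 1.9x3 + 3.4x4 ≥ 149.7   (calcium)
  19x1 + 24x2 + 131x3 + 215x4 ≤ 178   (crude fibre)
  468x1 + 87x2 + 377x3 + 310x4 ≥ 937   (crude protein)
  x1, x2, x3, x4 ≥ 0.
The cheapest feasible vertex uses only meat-and-bone meal, cottonseed meal; sorghum, sunflower meal are not used. There the calcium and crude protein constraints are tight.
Optimal quantities: meat-and-bone meal = 1.459 kg, cottonseed meal = 0.6738 kg.
Objective = 0.42·1.459 + 0.23·0.6738 = 0.76775.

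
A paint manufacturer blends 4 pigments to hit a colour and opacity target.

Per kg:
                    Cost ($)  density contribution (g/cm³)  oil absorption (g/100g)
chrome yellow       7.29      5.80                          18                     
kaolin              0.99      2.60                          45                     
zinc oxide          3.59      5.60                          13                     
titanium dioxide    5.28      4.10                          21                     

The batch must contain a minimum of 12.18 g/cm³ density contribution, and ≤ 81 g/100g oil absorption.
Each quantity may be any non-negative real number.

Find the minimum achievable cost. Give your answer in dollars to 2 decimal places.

$6.89

Let x1 = kg of chrome yellow, x2 = kg of kaolin, x3 = kg of zinc oxide, x4 = kg of titanium dioxide.
Minimise 7.29x1 + 0.99x2 + 3.59x3 + 5.28x4 s.t.:
  5.8x1 + 2.6x2 + 5.6x3 + 4.1x4 ≥ 12.18   (density contribution)
  18x1 + 45x2 + 13x3 + 21x4 ≤ 81   (oil absorption)
  x1, x2, x3, x4 ≥ 0.
At the optimum only kaolin, zinc oxide are positive (chrome yellow, titanium dioxide = 0). Binding constraints: density contribution and oil absorption.
Optimal quantities: kaolin = 1.353 kg, zinc oxide = 1.547 kg.
Cost = 0.99·1.353 + 3.59·1.547 = 6.8932.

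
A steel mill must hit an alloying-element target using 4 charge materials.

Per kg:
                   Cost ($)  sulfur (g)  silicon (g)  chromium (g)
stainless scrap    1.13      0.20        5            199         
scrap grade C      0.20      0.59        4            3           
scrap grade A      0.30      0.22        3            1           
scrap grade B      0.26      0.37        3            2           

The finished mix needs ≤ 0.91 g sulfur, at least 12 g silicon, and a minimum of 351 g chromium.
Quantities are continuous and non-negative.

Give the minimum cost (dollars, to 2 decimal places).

Set it up as a linear program. Let x1 = kg of stainless scrap, x2 = kg of scrap grade C, x3 = kg of scrap grade A, x4 = kg of scrap grade B.
Minimize 1.13x1 + 0.2x2 + 0.3x3 + 0.26x4 s.t.:
  0.2x1 + 0.59x2 + 0.22x3 + 0.37x4 ≤ 0.91   (sulfur)
  5x1 + 4x2 + 3x3 + 3x4 ≥ 12   (silicon)
  199x1 + 3x2 + 1x3 + 2x4 ≥ 351   (chromium)
  x1, x2, x3, x4 ≥ 0.
At the optimum only stainless scrap, scrap grade C are positive (scrap grade A, scrap grade B = 0). The silicon and chromium requirements are met with equality.
Solving gives x1 = 1.752, x2 = 0.8105.
Cost = 1.13·1.752 + 0.2·0.8105 = 2.1419.

$2.14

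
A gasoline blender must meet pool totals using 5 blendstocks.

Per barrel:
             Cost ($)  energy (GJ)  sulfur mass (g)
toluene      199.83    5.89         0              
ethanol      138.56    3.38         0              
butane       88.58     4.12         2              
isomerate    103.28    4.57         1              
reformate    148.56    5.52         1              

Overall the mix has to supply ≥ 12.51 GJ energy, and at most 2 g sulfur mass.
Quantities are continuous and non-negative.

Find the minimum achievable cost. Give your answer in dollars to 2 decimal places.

Set it up as a linear program. Let x1 = barrels of toluene, x2 = barrels of ethanol, x3 = barrels of butane, x4 = barrels of isomerate, x5 = barrels of reformate.
min 199.83x1 + 138.56x2 + 88.58x3 + 103.28x4 + 148.56x5 s.t.:
  5.89x1 + 3.38x2 + 4.12x3 + 4.57x4 + 5.52x5 ≥ 12.51   (energy)
  2x3 + 1x4 + 1x5 ≤ 2   (sulfur mass)
  x1, x2, x3, x4, x5 ≥ 0.
The optimal basis is {toluene, isomerate}; ethanol, butane, reformate drop out. Binding constraints: energy and sulfur mass.
Solving gives x1 = 0.57216, x4 = 2.
Hence cost = 199.83·0.57216 + 103.28·2 = $320.8947.

$320.89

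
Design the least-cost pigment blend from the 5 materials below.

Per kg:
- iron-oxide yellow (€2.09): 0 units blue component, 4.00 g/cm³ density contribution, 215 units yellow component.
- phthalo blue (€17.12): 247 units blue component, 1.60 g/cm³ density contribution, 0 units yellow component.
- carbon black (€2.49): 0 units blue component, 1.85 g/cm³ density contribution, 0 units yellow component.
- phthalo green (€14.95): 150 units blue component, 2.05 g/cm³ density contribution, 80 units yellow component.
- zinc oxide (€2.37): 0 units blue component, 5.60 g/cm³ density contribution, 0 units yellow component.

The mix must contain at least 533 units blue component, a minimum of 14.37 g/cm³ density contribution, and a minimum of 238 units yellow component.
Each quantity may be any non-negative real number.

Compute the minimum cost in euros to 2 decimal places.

Set it up as a linear program. Let x1 = kg of iron-oxide yellow, x2 = kg of phthalo blue, x3 = kg of carbon black, x4 = kg of phthalo green, x5 = kg of zinc oxide.
min 2.09x1 + 17.12x2 + 2.49x3 + 14.95x4 + 2.37x5 subject to:
  247x2 + 150x4 ≥ 533   (blue component)
  4x1 + 1.6x2 + 1.85x3 + 2.05x4 + 5.6x5 ≥ 14.37   (density contribution)
  215x1 + 80x4 ≥ 238   (yellow component)
  x1, x2, x3, x4, x5 ≥ 0.
At the optimum only iron-oxide yellow, phthalo blue, zinc oxide are positive (carbon black, phthalo green = 0). There the blue component, density contribution, yellow component constraints are tight.
Optimal quantities: iron-oxide yellow = 1.107 kg, phthalo blue = 2.1579 kg, zinc oxide = 1.1588 kg.
Objective = 2.09·1.107 + 17.12·2.1579 + 2.37·1.1588 = 42.0032.

€42.00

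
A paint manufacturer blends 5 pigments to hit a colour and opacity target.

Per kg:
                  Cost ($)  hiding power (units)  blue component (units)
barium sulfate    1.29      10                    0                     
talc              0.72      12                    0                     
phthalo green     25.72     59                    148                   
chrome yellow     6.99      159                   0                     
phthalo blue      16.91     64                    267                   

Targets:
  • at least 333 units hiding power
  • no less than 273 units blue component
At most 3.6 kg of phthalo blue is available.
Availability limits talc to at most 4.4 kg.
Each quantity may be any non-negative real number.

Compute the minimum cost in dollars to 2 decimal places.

Let x1 = kg of barium sulfate, x2 = kg of talc, x3 = kg of phthalo green, x4 = kg of chrome yellow, x5 = kg of phthalo blue.
Minimize 1.29x1 + 0.72x2 + 25.72x3 + 6.99x4 + 16.91x5 s.t.:
  10x1 + 12x2 + 59x3 + 159x4 + 64x5 ≥ 333   (hiding power)
  148x3 + 267x5 ≥ 273   (blue component)
  x5 ≤ 3.6
  x2 ≤ 4.4
  x1, x2, x3, x4, x5 ≥ 0.
The optimal basis is {chrome yellow, phthalo blue}; barium sulfate, talc, phthalo green drop out. Binding constraints: hiding power and blue component.
That vertex is x4 = 1.683, x5 = 1.022.
Hence cost = 6.99·1.683 + 16.91·1.022 = $29.0462.

$29.05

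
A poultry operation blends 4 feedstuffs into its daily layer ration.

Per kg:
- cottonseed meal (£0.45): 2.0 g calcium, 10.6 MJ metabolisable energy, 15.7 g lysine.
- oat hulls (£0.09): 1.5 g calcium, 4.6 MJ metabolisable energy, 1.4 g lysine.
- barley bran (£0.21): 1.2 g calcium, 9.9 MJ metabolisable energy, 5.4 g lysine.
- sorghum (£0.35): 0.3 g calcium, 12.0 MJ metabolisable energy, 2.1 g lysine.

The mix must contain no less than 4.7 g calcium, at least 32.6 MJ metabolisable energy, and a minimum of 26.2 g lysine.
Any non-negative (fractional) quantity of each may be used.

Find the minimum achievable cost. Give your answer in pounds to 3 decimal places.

£0.885

Let x1 = kg of cottonseed meal, x2 = kg of oat hulls, x3 = kg of barley bran, x4 = kg of sorghum.
Minimise 0.45x1 + 0.09x2 + 0.21x3 + 0.35x4 subject to:
  2x1 + 1.5x2 + 1.2x3 + 0.3x4 ≥ 4.7   (calcium)
  10.6x1 + 4.6x2 + 9.9x3 + 12x4 ≥ 32.6   (metabolisable energy)
  15.7x1 + 1.4x2 + 5.4x3 + 2.1x4 ≥ 26.2   (lysine)
  x1, x2, x3, x4 ≥ 0.
The minimum-cost mix takes nothing from sorghum — only cottonseed meal, oat hulls, barley bran. The calcium, metabolisable energy, lysine requirements are met with equality.
That vertex is x1 = 0.8642, x2 = 0.1384, x3 = 2.303.
Cost = 0.45·0.8642 + 0.09·0.1384 + 0.21·2.303 = 0.88498.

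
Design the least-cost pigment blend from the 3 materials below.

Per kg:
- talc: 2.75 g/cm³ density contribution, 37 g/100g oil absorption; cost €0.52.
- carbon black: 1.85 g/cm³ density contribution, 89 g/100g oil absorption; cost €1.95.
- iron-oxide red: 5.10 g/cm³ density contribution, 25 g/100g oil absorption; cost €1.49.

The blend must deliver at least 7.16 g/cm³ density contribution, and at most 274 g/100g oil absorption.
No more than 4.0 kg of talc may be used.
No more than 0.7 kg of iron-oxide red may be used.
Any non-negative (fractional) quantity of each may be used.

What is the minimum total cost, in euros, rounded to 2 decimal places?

€1.35

Let x1 = kg of talc, x2 = kg of carbon black, x3 = kg of iron-oxide red.
Minimize 0.52x1 + 1.95x2 + 1.49x3 with:
  2.75x1 + 1.85x2 + 5.1x3 ≥ 7.16   (density contribution)
  37x1 + 89x2 + 25x3 ≤ 274   (oil absorption)
  x1 ≤ 4
  x3 ≤ 0.7
  x1, x2, x3 ≥ 0.
The optimal basis is {talc}; carbon black, iron-oxide red drop out. Binding constraint: density contribution.
So talc = 2.604 kg.
Cost = 0.52·2.604 = 1.3541.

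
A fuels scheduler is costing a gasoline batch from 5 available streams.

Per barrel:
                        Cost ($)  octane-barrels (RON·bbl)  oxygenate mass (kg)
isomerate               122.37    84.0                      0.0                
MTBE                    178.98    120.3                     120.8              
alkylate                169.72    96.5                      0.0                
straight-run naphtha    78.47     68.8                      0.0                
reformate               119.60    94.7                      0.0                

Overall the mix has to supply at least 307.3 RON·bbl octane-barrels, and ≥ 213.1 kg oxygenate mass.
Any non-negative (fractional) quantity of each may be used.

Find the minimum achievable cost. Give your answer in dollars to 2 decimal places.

Let x1 = barrels of isomerate, x2 = barrels of MTBE, x3 = barrels of alkylate, x4 = barrels of straight-run naphtha, x5 = barrels of reformate.
Minimize 122.37x1 + 178.98x2 + 169.72x3 + 78.47x4 + 119.6x5 s.t.:
  84x1 + 120.3x2 + 96.5x3 + 68.8x4 + 94.7x5 ≥ 307.3   (octane-barrels)
  120.8x2 ≥ 213.1   (oxygenate mass)
  x1, x2, x3, x4, x5 ≥ 0.
The cheapest feasible vertex uses only MTBE, straight-run naphtha; isomerate, alkylate, reformate are not used. There the octane-barrels and oxygenate mass constraints are tight.
Solving gives x2 = 1.7641, x4 = 1.382.
Hence cost = 178.98·1.7641 + 78.47·1.382 = $424.1842.

$424.18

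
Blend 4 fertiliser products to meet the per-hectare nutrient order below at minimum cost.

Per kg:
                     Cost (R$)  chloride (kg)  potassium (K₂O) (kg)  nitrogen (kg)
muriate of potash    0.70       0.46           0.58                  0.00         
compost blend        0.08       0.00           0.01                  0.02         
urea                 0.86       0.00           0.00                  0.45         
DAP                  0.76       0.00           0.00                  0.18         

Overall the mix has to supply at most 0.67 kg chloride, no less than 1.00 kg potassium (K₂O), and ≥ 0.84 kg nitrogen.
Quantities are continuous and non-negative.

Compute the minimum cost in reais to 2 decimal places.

Set it up as a linear program. Let x1 = kg of muriate of potash, x2 = kg of compost blend, x3 = kg of urea, x4 = kg of DAP.
min 0.7x1 + 0.08x2 + 0.86x3 + 0.76x4 s.t.:
  0.46x1 ≤ 0.67   (chloride)
  0.58x1 + 0.01x2 ≥ 1   (potassium (K₂O))
  0.02x2 + 0.45x3 + 0.18x4 ≥ 0.84   (nitrogen)
  x1, x2, x3, x4 ≥ 0.
The optimal basis is {muriate of potash, compost blend, urea}; DAP drops out. The chloride, potassium (K₂O), nitrogen requirements are met with equality.
So muriate of potash = 1.457 kg, compost blend = 15.52 kg, urea = 1.177 kg.
Objective = 0.7·1.457 + 0.08·15.52 + 0.86·1.177 = 3.2737.

R$3.27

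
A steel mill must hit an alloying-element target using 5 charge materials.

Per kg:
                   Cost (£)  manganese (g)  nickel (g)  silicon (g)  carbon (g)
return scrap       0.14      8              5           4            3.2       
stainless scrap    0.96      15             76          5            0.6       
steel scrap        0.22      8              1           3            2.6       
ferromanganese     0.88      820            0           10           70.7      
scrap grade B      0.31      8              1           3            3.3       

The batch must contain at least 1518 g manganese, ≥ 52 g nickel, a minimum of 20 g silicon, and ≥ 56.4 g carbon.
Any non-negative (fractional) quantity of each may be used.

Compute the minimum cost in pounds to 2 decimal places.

Let x1 = kg of return scrap, x2 = kg of stainless scrap, x3 = kg of steel scrap, x4 = kg of ferromanganese, x5 = kg of scrap grade B.
Minimise 0.14x1 + 0.96x2 + 0.22x3 + 0.88x4 + 0.31x5 s.t.:
  8x1 + 15x2 + 8x3 + 820x4 + 8x5 ≥ 1518   (manganese)
  5x1 + 76x2 + 1x3 + 1x5 ≥ 52   (nickel)
  4x1 + 5x2 + 3x3 + 10x4 + 3x5 ≥ 20   (silicon)
  3.2x1 + 0.6x2 + 2.6x3 + 70.7x4 + 3.3x5 ≥ 56.4   (carbon)
  x1, x2, x3, x4, x5 ≥ 0.
At the optimum only stainless scrap, ferromanganese are positive (return scrap, steel scrap, scrap grade B = 0). The manganese and nickel requirements are met with equality.
Solving gives x2 = 0.68421, x4 = 1.8387.
Hence cost = 0.96·0.68421 + 0.88·1.8387 = £2.2749.

£2.27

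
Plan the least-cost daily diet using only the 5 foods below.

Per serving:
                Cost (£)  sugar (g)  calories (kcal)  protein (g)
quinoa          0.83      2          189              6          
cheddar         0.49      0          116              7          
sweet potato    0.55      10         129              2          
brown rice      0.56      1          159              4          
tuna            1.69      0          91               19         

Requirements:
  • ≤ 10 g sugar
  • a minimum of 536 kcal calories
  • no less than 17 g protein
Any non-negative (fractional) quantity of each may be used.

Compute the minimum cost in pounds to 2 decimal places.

Treat it as an LP. Let x1 = servings of quinoa, x2 = servings of cheddar, x3 = servings of sweet potato, x4 = servings of brown rice, x5 = servings of tuna.
Minimise 0.83x1 + 0.49x2 + 0.55x3 + 0.56x4 + 1.69x5 s.t.:
  2x1 + 10x3 + 1x4 ≤ 10   (sugar)
  189x1 + 116x2 + 129x3 + 159x4 + 91x5 ≥ 536   (calories)
  6x1 + 7x2 + 2x3 + 4x4 + 19x5 ≥ 17   (protein)
  x1, x2, x3, x4, x5 ≥ 0.
The minimum-cost mix takes nothing from quinoa, sweet potato, tuna — only cheddar, brown rice. Binding constraints: calories and protein.
So cheddar = 0.8613 servings, brown rice = 2.743 servings.
Hence cost = 0.49·0.8613 + 0.56·2.743 = £1.9581.

£1.96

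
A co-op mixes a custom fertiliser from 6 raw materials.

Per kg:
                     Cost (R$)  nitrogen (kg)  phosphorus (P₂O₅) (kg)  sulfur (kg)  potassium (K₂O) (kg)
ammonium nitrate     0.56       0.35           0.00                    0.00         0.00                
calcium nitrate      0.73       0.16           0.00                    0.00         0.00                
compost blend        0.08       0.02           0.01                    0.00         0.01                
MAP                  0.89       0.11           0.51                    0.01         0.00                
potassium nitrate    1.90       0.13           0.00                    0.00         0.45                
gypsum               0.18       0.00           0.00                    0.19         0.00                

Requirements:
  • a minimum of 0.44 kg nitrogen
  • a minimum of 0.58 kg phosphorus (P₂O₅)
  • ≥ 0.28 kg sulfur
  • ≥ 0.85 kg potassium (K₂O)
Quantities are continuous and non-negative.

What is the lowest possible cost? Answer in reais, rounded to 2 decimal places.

Let x1 = kg of ammonium nitrate, x2 = kg of calcium nitrate, x3 = kg of compost blend, x4 = kg of MAP, x5 = kg of potassium nitrate, x6 = kg of gypsum.
Minimize 0.56x1 + 0.73x2 + 0.08x3 + 0.89x4 + 1.9x5 + 0.18x6 s.t.:
  0.35x1 + 0.16x2 + 0.02x3 + 0.11x4 + 0.13x5 ≥ 0.44   (nitrogen)
  0.01x3 + 0.51x4 ≥ 0.58   (phosphorus (P₂O₅))
  0.01x4 + 0.19x6 ≥ 0.28   (sulfur)
  0.01x3 + 0.45x5 ≥ 0.85   (potassium (K₂O))
  x1, x2, x3, x4, x5, x6 ≥ 0.
The cheapest feasible vertex uses only compost blend, MAP, potassium nitrate, gypsum; ammonium nitrate, calcium nitrate are not used. There the nitrogen, phosphorus (P₂O₅), sulfur, potassium (K₂O) constraints are tight.
That vertex is x3 = 4.637, x4 = 1.046, x5 = 1.786, x6 = 1.419.
Hence cost = 0.08·4.637 + 0.89·1.046 + 1.9·1.786 + 0.18·1.419 = R$4.9507.

R$4.95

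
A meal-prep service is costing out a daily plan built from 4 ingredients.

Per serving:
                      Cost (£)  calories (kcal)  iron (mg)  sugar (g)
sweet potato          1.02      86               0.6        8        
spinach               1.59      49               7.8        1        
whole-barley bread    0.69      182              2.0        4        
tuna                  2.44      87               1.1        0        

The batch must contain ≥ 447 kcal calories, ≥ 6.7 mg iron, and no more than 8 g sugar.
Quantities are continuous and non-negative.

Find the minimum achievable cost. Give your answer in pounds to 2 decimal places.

£4.01

This is a linear program. Let x1 = servings of sweet potato, x2 = servings of spinach, x3 = servings of whole-barley bread, x4 = servings of tuna.
Minimize 1.02x1 + 1.59x2 + 0.69x3 + 2.44x4 subject to:
  86x1 + 49x2 + 182x3 + 87x4 ≥ 447   (calories)
  0.6x1 + 7.8x2 + 2x3 + 1.1x4 ≥ 6.7   (iron)
  8x1 + 1x2 + 4x3 ≤ 8   (sugar)
  x1, x2, x3, x4 ≥ 0.
The optimal basis is {spinach, whole-barley bread, tuna}; sweet potato drops out. Binding constraints: calories, iron, sugar.
So spinach = 0.2275 servings, whole-barley bread = 1.943 servings, tuna = 0.9449 servings.
Hence cost = 1.59·0.2275 + 0.69·1.943 + 2.44·0.9449 = £4.0080.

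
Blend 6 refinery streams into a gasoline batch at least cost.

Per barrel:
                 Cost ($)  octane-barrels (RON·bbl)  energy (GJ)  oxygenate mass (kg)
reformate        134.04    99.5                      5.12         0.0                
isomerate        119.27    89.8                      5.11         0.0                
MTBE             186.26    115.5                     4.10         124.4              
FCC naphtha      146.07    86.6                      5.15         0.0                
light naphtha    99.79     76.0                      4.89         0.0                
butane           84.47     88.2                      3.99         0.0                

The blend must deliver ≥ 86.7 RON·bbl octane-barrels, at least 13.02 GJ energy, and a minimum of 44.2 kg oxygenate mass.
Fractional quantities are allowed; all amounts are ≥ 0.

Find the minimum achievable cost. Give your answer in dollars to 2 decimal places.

Treat it as an LP. Let x1 = barrels of reformate, x2 = barrels of isomerate, x3 = barrels of MTBE, x4 = barrels of FCC naphtha, x5 = barrels of light naphtha, x6 = barrels of butane.
min 134.04x1 + 119.27x2 + 186.26x3 + 146.07x4 + 99.79x5 + 84.47x6 with:
  99.5x1 + 89.8x2 + 115.5x3 + 86.6x4 + 76x5 + 88.2x6 ≥ 86.7   (octane-barrels)
  5.12x1 + 5.11x2 + 4.1x3 + 5.15x4 + 4.89x5 + 3.99x6 ≥ 13.02   (energy)
  124.4x3 ≥ 44.2   (oxygenate mass)
  x1, x2, x3, x4, x5, x6 ≥ 0.
At the optimum only MTBE, light naphtha are positive (reformate, isomerate, FCC naphtha, butane = 0). There the energy and oxygenate mass constraints are tight.
So MTBE = 0.35531 barrels, light naphtha = 2.3647 barrels.
Hence cost = 186.26·0.35531 + 99.79·2.3647 = $302.1535.

$302.15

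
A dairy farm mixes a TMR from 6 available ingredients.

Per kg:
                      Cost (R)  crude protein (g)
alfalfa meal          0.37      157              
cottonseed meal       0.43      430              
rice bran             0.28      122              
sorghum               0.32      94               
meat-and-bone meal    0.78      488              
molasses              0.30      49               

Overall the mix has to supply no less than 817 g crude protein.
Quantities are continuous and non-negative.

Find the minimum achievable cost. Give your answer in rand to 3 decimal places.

Let x1 = kg of alfalfa meal, x2 = kg of cottonseed meal, x3 = kg of rice bran, x4 = kg of sorghum, x5 = kg of meat-and-bone meal, x6 = kg of molasses.
Minimize 0.37x1 + 0.43x2 + 0.28x3 + 0.32x4 + 0.78x5 + 0.3x6 s.t.:
  157x1 + 430x2 + 122x3 + 94x4 + 488x5 + 49x6 ≥ 817   (crude protein)
  x1, x2, x3, x4, x5, x6 ≥ 0.
The optimal basis is {cottonseed meal}; alfalfa meal, rice bran, sorghum, meat-and-bone meal, molasses drop out. Binding constraint: crude protein.
Optimal quantities: cottonseed meal = 1.9 kg.
Cost = 0.43·1.9 = 0.81700.

R0.817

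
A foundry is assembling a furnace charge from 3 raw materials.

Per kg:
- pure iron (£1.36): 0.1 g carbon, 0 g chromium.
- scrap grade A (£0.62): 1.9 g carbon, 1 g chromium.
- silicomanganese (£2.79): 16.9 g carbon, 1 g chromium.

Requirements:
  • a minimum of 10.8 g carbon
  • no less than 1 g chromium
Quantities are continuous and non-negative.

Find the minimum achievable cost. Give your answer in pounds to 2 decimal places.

Let x1 = kg of pure iron, x2 = kg of scrap grade A, x3 = kg of silicomanganese.
Minimise 1.36x1 + 0.62x2 + 2.79x3 subject to:
  0.1x1 + 1.9x2 + 16.9x3 ≥ 10.8   (carbon)
  1x2 + 1x3 ≥ 1   (chromium)
  x1, x2, x3 ≥ 0.
At the optimum only scrap grade A, silicomanganese are positive (pure iron = 0). Binding constraints: carbon and chromium.
Solving gives x2 = 0.4067, x3 = 0.5933.
Objective = 0.62·0.4067 + 2.79·0.5933 = 1.9075.

£1.91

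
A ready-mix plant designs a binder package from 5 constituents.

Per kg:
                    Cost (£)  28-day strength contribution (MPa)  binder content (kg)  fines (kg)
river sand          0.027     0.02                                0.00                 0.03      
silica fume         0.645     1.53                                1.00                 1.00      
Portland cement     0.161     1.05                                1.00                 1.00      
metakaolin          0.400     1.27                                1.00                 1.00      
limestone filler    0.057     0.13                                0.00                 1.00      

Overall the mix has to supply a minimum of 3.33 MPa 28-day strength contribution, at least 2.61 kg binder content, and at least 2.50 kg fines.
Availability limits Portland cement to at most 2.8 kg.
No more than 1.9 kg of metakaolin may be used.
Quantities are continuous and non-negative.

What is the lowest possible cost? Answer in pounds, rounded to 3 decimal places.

Let x1 = kg of river sand, x2 = kg of silica fume, x3 = kg of Portland cement, x4 = kg of metakaolin, x5 = kg of limestone filler.
min 0.027x1 + 0.645x2 + 0.161x3 + 0.4x4 + 0.057x5 s.t.:
  0.02x1 + 1.53x2 + 1.05x3 + 1.27x4 + 0.13x5 ≥ 3.33   (28-day strength contribution)
  1x2 + 1x3 + 1x4 ≥ 2.61   (binder content)
  0.03x1 + 1x2 + 1x3 + 1x4 + 1x5 ≥ 2.5   (fines)
  x3 ≤ 2.8
  x4 ≤ 1.9
  x1, x2, x3, x4, x5 ≥ 0.
The optimal basis is {Portland cement, metakaolin}; river sand, silica fume, limestone filler drop out. Binding constraints: 28-day strength contribution and the Portland cement cap.
Optimal quantities: Portland cement = 2.8 kg, metakaolin = 0.3071 kg.
Hence cost = 0.161·2.8 + 0.4·0.3071 = £0.57364.

£0.574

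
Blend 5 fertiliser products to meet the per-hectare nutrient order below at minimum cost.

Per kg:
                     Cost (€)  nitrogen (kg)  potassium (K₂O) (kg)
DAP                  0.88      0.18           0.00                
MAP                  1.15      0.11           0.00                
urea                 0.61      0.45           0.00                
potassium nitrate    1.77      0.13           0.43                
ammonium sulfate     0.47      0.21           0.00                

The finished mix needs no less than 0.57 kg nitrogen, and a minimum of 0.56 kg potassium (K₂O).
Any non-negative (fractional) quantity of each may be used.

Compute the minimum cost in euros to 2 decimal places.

€2.85

Let x1 = kg of DAP, x2 = kg of MAP, x3 = kg of urea, x4 = kg of potassium nitrate, x5 = kg of ammonium sulfate.
Minimise 0.88x1 + 1.15x2 + 0.61x3 + 1.77x4 + 0.47x5 with:
  0.18x1 + 0.11x2 + 0.45x3 + 0.13x4 + 0.21x5 ≥ 0.57   (nitrogen)
  0.43x4 ≥ 0.56   (potassium (K₂O))
  x1, x2, x3, x4, x5 ≥ 0.
The optimal basis is {urea, potassium nitrate}; DAP, MAP, ammonium sulfate drop out. Binding constraints: nitrogen and potassium (K₂O).
That vertex is x3 = 0.8904, x4 = 1.302.
Cost = 0.61·0.8904 + 1.77·1.302 = 2.8477.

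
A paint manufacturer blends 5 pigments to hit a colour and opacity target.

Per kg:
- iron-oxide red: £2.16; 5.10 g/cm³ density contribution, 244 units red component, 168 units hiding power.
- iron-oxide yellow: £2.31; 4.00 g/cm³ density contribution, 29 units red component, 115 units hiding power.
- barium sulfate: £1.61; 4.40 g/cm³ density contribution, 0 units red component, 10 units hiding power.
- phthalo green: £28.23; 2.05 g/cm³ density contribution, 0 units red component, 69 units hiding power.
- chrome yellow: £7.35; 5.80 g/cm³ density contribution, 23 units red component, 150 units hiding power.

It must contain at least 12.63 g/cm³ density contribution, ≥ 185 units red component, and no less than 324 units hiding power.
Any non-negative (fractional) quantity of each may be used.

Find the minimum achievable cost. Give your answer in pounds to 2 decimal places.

This is a linear program. Let x1 = kg of iron-oxide red, x2 = kg of iron-oxide yellow, x3 = kg of barium sulfate, x4 = kg of phthalo green, x5 = kg of chrome yellow.
min 2.16x1 + 2.31x2 + 1.61x3 + 28.23x4 + 7.35x5 with:
  5.1x1 + 4x2 + 4.4x3 + 2.05x4 + 5.8x5 ≥ 12.63   (density contribution)
  244x1 + 29x2 + 23x5 ≥ 185   (red component)
  168x1 + 115x2 + 10x3 + 69x4 + 150x5 ≥ 324   (hiding power)
  x1, x2, x3, x4, x5 ≥ 0.
The optimal basis is {iron-oxide red, barium sulfate}; iron-oxide yellow, phthalo green, chrome yellow drop out. There the density contribution and hiding power constraints are tight.
That vertex is x1 = 1.888, x3 = 0.6821.
Hence cost = 2.16·1.888 + 1.61·0.6821 = £5.1763.

£5.18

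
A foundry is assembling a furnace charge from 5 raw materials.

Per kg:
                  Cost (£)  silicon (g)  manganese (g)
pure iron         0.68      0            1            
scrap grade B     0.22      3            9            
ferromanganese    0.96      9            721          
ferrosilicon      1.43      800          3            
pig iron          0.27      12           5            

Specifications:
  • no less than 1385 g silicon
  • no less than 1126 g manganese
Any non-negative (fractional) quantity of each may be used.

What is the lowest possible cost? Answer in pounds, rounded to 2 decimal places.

£3.94

Treat it as an LP. Let x1 = kg of pure iron, x2 = kg of scrap grade B, x3 = kg of ferromanganese, x4 = kg of ferrosilicon, x5 = kg of pig iron.
Minimize 0.68x1 + 0.22x2 + 0.96x3 + 1.43x4 + 0.27x5 subject to:
  3x2 + 9x3 + 800x4 + 12x5 ≥ 1385   (silicon)
  1x1 + 9x2 + 721x3 + 3x4 + 5x5 ≥ 1126   (manganese)
  x1, x2, x3, x4, x5 ≥ 0.
The minimum-cost mix takes nothing from pure iron, scrap grade B, pig iron — only ferromanganese, ferrosilicon. Binding constraints: silicon and manganese.
So ferromanganese = 1.555 kg, ferrosilicon = 1.714 kg.
Total cost: 0.96·1.555 + 1.43·1.714 = 3.9438.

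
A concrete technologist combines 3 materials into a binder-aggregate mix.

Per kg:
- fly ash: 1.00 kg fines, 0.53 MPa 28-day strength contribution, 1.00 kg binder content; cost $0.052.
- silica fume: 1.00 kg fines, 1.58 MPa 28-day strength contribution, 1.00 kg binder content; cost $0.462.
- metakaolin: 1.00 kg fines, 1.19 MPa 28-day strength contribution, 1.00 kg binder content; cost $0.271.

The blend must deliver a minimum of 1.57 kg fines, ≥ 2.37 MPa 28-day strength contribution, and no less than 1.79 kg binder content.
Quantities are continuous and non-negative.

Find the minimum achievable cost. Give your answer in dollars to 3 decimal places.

$0.233

Let x1 = kg of fly ash, x2 = kg of silica fume, x3 = kg of metakaolin.
Minimise 0.052x1 + 0.462x2 + 0.271x3 s.t.:
  1x1 + 1x2 + 1x3 ≥ 1.57   (fines)
  0.53x1 + 1.58x2 + 1.19x3 ≥ 2.37   (28-day strength contribution)
  1x1 + 1x2 + 1x3 ≥ 1.79   (binder content)
  x1, x2, x3 ≥ 0.
The cheapest feasible vertex uses only fly ash; silica fume, metakaolin are not used. Binding constraint: 28-day strength contribution.
That vertex is x1 = 4.472.
Cost = 0.052·4.472 = 0.23254.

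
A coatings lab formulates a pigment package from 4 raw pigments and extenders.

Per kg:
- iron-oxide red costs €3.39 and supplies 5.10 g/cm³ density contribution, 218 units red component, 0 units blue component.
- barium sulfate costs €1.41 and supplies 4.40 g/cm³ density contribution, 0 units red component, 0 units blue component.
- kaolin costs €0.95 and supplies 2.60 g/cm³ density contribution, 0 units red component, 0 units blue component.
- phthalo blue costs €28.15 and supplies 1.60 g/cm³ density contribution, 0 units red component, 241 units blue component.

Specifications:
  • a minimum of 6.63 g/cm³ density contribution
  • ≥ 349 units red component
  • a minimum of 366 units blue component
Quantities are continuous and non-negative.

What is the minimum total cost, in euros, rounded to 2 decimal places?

€48.18

Let x1 = kg of iron-oxide red, x2 = kg of barium sulfate, x3 = kg of kaolin, x4 = kg of phthalo blue.
min 3.39x1 + 1.41x2 + 0.95x3 + 28.15x4 with:
  5.1x1 + 4.4x2 + 2.6x3 + 1.6x4 ≥ 6.63   (density contribution)
  218x1 ≥ 349   (red component)
  241x4 ≥ 366   (blue component)
  x1, x2, x3, x4 ≥ 0.
The optimal basis is {iron-oxide red, phthalo blue}; barium sulfate, kaolin drop out. Binding constraints: red component and blue component.
Optimal quantities: iron-oxide red = 1.6009 kg, phthalo blue = 1.5187 kg.
Hence cost = 3.39·1.6009 + 28.15·1.5187 = €48.1785.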